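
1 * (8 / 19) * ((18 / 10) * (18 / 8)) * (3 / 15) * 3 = 486 / 475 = 1.02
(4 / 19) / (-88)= -1 / 418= -0.00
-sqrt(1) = -1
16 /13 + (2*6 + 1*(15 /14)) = 2603 /182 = 14.30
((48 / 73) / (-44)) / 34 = -6 / 13651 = -0.00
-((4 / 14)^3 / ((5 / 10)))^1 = -16 / 343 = -0.05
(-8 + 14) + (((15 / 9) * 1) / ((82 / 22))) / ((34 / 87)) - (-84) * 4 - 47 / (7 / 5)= 3020811 / 9758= 309.57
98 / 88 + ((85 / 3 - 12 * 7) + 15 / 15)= -7069 / 132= -53.55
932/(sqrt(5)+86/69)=-5530488/16409+4437252 * sqrt(5)/16409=267.63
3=3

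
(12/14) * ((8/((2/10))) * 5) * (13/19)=15600/133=117.29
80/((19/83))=6640/19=349.47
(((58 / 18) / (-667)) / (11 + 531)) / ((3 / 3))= -1 / 112194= -0.00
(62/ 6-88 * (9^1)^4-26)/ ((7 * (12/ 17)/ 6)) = -701108.74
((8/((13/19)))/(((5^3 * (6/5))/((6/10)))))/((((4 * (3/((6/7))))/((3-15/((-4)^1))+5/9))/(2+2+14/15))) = 184889/1535625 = 0.12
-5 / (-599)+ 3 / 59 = 2092 / 35341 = 0.06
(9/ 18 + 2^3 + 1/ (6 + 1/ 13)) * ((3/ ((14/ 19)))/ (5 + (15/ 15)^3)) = 26011/ 4424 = 5.88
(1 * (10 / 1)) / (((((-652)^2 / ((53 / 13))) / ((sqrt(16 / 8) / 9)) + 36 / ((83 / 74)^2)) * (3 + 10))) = 0.00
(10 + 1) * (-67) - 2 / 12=-4423 / 6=-737.17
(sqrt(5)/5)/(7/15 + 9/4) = 12 * sqrt(5)/163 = 0.16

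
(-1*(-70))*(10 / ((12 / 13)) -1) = 2065 / 3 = 688.33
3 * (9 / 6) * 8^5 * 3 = 442368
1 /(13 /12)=12 /13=0.92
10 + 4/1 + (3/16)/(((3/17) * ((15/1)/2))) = 1697/120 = 14.14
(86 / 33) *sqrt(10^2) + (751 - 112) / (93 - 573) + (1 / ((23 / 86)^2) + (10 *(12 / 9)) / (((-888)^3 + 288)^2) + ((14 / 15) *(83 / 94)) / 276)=9733895289915737887250881 / 251434532694619761632640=38.71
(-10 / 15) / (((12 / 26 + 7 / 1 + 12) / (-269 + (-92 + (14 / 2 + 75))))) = 2418 / 253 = 9.56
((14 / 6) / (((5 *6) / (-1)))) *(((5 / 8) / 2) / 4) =-7 / 1152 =-0.01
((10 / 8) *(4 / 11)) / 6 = 5 / 66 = 0.08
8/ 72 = 1/ 9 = 0.11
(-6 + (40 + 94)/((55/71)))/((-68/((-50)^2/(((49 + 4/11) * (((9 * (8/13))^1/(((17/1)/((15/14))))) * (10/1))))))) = -522340/14661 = -35.63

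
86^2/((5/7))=51772/5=10354.40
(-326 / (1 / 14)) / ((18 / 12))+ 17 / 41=-374197 / 123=-3042.25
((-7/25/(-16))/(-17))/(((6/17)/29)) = -203/2400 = -0.08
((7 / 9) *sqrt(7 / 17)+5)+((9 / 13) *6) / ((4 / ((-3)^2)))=7 *sqrt(119) / 153+373 / 26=14.85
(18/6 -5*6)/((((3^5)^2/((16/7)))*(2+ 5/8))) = -128/321489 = -0.00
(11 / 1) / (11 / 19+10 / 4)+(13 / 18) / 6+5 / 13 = 5725 / 1404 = 4.08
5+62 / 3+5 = 92 / 3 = 30.67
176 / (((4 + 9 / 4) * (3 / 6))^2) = 11264 / 625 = 18.02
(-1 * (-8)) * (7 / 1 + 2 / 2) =64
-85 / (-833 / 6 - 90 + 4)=510 / 1349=0.38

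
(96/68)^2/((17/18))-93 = -446541/4913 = -90.89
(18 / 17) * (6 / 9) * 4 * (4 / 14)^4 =768 / 40817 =0.02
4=4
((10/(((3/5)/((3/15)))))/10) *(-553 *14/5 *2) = -15484/15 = -1032.27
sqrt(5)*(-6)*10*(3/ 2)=-90*sqrt(5)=-201.25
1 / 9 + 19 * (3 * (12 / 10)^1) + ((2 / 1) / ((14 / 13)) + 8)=24686 / 315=78.37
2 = 2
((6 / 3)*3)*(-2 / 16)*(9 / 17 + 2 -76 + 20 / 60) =1865 / 34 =54.85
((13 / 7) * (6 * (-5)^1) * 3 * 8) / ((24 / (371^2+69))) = -53706900 / 7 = -7672414.29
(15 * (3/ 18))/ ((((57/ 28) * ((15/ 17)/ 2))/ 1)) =476/ 171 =2.78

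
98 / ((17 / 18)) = 1764 / 17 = 103.76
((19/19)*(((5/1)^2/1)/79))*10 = 250/79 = 3.16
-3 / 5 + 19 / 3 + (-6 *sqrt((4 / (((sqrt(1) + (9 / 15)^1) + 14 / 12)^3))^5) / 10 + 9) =221 / 15-419904000000 *sqrt(2490) / 2252292232139041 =14.72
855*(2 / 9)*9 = 1710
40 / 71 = 0.56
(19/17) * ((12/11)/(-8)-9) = -3819/374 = -10.21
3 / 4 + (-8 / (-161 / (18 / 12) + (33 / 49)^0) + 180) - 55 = 160553 / 1276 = 125.83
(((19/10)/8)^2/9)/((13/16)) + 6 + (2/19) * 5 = 5810059/889200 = 6.53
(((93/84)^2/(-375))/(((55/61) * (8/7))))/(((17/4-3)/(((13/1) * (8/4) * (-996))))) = 63252059/962500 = 65.72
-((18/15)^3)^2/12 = -3888/15625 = -0.25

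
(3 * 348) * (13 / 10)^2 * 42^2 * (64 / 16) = 311233104 / 25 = 12449324.16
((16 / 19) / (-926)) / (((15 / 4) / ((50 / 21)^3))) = -0.00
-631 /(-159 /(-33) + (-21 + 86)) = -6941 /768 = -9.04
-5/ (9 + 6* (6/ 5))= -25/ 81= -0.31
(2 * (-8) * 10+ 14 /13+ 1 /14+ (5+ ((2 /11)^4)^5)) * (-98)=131863708256746288387574583 /8745749934123280119613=15077.46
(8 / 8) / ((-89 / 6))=-6 / 89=-0.07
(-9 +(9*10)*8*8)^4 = 1093889542148001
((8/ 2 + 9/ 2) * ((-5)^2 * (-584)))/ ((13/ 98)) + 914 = -12149918/ 13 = -934609.08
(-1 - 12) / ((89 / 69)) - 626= -56611 / 89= -636.08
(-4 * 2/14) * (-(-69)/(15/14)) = -184/5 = -36.80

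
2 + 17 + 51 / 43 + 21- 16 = 1083 / 43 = 25.19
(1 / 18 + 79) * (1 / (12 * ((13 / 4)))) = 1423 / 702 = 2.03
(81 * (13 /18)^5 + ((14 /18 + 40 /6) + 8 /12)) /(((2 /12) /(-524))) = -73426679 /972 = -75541.85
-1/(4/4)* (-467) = 467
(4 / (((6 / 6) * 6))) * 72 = 48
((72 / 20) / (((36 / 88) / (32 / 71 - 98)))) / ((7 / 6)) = -1828464 / 2485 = -735.80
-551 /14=-39.36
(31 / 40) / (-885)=-31 / 35400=-0.00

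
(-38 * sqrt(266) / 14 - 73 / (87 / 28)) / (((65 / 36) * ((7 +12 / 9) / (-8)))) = 588672 / 47125 +16416 * sqrt(266) / 11375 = 36.03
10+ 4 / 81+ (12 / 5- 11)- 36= -13993 / 405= -34.55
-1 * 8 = -8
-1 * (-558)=558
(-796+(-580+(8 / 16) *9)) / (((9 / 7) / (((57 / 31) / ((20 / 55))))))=-5393.83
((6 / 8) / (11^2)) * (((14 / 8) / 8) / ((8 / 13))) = 0.00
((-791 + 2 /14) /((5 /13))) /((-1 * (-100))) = -17992 /875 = -20.56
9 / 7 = 1.29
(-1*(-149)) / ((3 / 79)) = 11771 / 3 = 3923.67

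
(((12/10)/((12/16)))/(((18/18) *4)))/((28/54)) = 27/35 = 0.77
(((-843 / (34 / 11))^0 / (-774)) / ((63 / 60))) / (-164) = 5 / 666414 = 0.00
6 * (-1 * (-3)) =18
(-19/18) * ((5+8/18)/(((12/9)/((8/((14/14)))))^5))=-44688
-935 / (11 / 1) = -85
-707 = -707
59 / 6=9.83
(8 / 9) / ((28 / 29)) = 58 / 63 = 0.92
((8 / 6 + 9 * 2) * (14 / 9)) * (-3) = -812 / 9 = -90.22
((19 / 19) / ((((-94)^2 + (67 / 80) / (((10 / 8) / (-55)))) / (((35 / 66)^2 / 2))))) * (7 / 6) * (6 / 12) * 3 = 42875 / 1533163896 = 0.00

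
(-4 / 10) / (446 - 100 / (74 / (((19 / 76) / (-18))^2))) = -191808 / 213865795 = -0.00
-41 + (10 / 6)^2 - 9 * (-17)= 1033 / 9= 114.78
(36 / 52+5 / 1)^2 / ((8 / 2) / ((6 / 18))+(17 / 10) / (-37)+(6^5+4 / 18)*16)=18235080 / 70026320663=0.00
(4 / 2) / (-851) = -2 / 851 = -0.00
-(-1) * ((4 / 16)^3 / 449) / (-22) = -1 / 632192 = -0.00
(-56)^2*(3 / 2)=4704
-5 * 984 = -4920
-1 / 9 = -0.11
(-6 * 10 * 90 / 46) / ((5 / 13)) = -7020 / 23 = -305.22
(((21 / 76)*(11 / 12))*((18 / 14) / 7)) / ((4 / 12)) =297 / 2128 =0.14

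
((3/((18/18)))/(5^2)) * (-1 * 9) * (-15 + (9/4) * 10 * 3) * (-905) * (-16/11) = -74637.82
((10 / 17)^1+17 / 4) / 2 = 329 / 136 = 2.42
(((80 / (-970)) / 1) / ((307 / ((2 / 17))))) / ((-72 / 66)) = 44 / 1518729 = 0.00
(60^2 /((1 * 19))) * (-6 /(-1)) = 21600 /19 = 1136.84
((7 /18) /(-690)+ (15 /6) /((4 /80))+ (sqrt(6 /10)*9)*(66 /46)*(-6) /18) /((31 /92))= 620993 /4185 - 396*sqrt(15) /155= 138.49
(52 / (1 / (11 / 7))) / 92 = 0.89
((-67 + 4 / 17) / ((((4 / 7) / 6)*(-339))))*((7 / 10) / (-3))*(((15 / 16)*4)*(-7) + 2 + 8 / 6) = 3058825 / 276624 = 11.06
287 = 287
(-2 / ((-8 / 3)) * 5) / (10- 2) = 0.47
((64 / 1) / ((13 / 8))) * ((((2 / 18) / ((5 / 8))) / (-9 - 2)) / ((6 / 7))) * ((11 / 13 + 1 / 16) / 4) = -1568 / 9295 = -0.17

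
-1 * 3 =-3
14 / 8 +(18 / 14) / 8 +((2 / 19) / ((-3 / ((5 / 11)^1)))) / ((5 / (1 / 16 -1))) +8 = 58015 / 5852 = 9.91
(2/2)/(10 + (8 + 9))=1/27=0.04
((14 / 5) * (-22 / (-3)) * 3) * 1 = 308 / 5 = 61.60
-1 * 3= -3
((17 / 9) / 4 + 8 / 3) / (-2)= -113 / 72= -1.57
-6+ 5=-1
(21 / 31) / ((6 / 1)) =7 / 62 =0.11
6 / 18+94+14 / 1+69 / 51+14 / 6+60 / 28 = 40756 / 357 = 114.16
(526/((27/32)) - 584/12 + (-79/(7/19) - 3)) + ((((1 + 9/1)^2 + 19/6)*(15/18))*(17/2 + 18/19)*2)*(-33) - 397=-770565841/14364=-53645.63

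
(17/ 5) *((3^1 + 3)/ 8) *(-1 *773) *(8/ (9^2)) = -26282/ 135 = -194.68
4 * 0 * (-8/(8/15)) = 0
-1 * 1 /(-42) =1 /42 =0.02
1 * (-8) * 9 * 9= -648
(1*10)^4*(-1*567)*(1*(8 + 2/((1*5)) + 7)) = -87318000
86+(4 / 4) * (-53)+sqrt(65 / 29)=sqrt(1885) / 29+33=34.50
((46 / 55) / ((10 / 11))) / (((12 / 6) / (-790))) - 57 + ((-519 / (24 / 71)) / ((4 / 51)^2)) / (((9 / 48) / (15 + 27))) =-1118191313 / 20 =-55909565.65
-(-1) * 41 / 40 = 41 / 40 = 1.02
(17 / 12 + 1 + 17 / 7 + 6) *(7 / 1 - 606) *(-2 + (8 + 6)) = -545689 / 7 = -77955.57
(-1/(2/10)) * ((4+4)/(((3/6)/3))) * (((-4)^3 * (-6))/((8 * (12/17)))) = -16320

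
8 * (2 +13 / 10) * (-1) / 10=-66 / 25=-2.64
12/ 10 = 6/ 5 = 1.20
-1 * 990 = -990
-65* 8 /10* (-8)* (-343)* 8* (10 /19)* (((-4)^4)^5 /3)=-12550969211528151040 /57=-220192442307511421.75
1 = 1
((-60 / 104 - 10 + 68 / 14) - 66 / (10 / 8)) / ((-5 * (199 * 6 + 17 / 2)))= 53253 / 5471375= 0.01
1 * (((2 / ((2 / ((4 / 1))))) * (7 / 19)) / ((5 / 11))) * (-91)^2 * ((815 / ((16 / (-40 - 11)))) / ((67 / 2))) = -5300676381 / 2546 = -2081962.44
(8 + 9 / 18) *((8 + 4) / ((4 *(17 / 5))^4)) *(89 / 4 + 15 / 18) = 173125 / 2515456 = 0.07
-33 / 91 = -0.36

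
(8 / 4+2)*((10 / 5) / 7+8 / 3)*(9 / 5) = 744 / 35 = 21.26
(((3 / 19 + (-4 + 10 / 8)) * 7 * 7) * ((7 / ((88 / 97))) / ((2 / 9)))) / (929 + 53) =-58989483 / 13135232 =-4.49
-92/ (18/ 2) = -92/ 9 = -10.22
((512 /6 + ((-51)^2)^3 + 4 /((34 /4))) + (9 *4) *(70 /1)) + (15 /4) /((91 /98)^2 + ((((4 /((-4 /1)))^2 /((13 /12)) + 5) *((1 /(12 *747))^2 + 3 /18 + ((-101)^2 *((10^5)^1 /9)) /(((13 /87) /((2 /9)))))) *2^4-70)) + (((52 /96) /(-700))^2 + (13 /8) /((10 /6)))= 224360331761843527955684896374994047573589 /12750433560852058777235725440000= 17596290407.78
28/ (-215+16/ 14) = -196/ 1497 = -0.13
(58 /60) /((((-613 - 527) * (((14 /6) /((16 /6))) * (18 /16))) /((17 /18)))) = -1972 /2423925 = -0.00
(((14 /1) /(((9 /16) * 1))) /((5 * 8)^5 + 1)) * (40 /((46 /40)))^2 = 143360000 /487526404761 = 0.00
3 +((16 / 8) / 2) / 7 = 22 / 7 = 3.14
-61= -61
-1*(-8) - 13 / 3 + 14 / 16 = 109 / 24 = 4.54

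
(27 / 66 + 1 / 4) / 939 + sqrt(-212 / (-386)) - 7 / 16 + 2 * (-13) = -4369051 / 165264 + sqrt(20458) / 193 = -25.70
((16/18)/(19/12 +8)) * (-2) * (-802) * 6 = 892.66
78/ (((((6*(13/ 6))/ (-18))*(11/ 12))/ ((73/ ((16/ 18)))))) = -106434/ 11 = -9675.82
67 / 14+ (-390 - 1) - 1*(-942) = 7781 / 14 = 555.79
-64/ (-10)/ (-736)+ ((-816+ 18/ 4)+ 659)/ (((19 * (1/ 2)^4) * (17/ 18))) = -135.98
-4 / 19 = -0.21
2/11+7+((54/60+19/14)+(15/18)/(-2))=41683/4620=9.02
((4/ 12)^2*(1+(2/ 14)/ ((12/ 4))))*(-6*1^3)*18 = -88/ 7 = -12.57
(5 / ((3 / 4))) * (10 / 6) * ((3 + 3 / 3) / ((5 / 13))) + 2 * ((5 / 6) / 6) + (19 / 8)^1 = 2837 / 24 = 118.21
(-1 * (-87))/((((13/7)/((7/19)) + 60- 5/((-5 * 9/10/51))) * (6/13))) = 55419/35782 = 1.55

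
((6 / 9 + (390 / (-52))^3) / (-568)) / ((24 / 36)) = 10109 / 9088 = 1.11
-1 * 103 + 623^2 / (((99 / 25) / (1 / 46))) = 9234163 / 4554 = 2027.70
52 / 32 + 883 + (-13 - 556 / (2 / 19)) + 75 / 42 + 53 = -4355.59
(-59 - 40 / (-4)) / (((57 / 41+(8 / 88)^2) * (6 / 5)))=-1215445 / 41628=-29.20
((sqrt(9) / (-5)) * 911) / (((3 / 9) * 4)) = -8199 / 20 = -409.95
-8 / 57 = -0.14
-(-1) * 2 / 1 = 2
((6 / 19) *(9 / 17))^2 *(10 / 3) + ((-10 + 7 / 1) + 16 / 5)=152929 / 521645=0.29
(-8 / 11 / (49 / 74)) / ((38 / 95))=-1480 / 539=-2.75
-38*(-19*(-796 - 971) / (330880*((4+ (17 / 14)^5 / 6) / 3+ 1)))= -96488701281 / 62061882025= -1.55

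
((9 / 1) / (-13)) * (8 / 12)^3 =-8 / 39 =-0.21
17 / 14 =1.21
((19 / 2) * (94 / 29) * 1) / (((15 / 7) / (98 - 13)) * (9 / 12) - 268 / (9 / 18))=-425068 / 7398683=-0.06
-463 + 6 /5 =-2309 /5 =-461.80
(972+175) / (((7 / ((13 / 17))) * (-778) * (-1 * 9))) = 14911 / 833238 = 0.02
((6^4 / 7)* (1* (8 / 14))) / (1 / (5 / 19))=27.84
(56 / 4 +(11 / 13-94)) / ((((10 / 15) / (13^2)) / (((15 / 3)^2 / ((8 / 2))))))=-1003275 / 8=-125409.38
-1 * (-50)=50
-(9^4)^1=-6561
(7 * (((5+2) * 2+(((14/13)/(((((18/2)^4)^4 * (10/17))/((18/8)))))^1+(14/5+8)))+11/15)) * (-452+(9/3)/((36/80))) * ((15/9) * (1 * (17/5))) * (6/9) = -108653051609356498706924/361338936826108995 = -300695.66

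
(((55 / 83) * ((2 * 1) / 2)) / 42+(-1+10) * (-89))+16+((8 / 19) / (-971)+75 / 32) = -805346433403 / 1029011424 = -782.64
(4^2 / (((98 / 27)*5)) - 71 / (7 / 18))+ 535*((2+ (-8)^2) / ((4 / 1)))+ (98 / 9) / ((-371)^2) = 107101617587 / 12387690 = 8645.81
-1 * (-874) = 874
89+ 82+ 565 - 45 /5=727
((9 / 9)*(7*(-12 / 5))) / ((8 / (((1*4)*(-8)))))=336 / 5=67.20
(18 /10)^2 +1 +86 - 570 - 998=-36944 /25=-1477.76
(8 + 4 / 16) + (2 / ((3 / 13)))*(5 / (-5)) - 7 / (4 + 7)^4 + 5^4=109734211 / 175692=624.58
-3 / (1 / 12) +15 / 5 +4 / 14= -229 / 7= -32.71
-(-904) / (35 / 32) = 28928 / 35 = 826.51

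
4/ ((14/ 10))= 20/ 7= 2.86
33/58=0.57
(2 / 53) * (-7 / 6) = -7 / 159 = -0.04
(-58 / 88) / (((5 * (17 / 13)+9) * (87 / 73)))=-949 / 26664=-0.04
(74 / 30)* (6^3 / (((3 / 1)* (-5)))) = -888 / 25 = -35.52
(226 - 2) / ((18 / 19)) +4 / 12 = 2131 / 9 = 236.78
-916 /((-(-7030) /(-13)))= 5954 /3515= 1.69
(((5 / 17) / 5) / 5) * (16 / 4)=4 / 85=0.05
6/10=3/5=0.60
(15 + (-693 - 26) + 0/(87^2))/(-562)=1.25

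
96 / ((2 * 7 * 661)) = 48 / 4627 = 0.01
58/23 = 2.52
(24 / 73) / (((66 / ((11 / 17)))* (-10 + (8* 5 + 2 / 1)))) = 1 / 9928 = 0.00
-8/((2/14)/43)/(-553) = 344/79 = 4.35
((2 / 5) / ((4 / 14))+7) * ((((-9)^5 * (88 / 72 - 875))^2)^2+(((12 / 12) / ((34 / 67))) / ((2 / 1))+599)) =10120043464726472340608008479199947 / 170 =59529667439567484356517700000000.00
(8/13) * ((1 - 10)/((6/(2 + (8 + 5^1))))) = -180/13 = -13.85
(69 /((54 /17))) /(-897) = -17 /702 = -0.02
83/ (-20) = -83/ 20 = -4.15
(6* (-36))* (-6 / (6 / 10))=2160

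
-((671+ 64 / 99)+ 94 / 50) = -1666978 / 2475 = -673.53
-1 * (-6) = 6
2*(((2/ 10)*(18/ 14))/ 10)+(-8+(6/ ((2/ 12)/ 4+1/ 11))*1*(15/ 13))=100717/ 2275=44.27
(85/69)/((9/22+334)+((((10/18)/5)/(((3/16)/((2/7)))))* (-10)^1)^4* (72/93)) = 8218792342530/2273532031996327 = 0.00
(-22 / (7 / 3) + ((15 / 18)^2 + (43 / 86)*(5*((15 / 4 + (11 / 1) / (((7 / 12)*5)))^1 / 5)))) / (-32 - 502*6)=12533 / 7670880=0.00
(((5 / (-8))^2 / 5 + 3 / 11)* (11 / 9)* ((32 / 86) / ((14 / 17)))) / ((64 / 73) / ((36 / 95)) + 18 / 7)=306527 / 7728304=0.04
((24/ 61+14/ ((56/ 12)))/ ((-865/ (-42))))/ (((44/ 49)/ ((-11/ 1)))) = -213003/ 105530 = -2.02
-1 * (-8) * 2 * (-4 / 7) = -64 / 7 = -9.14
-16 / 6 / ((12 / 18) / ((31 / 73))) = -124 / 73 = -1.70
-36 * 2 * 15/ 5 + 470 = 254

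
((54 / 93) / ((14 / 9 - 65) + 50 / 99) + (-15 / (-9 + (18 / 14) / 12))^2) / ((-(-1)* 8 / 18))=5660519103 / 887124086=6.38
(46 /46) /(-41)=-1 /41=-0.02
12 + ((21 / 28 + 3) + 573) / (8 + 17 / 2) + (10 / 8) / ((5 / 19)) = 2275 / 44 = 51.70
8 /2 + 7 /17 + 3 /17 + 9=231 /17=13.59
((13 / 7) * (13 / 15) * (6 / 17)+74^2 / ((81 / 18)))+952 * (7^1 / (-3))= -5375758 / 5355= -1003.88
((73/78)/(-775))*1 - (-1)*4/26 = 9227/60450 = 0.15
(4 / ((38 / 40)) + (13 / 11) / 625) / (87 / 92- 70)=-50622724 / 829860625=-0.06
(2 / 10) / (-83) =-1 / 415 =-0.00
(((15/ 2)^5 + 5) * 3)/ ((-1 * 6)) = -759535/ 64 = -11867.73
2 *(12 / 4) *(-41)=-246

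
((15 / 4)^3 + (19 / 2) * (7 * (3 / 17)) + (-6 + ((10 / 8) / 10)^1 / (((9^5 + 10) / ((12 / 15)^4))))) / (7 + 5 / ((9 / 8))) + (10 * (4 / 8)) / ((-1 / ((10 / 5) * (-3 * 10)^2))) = -361235901935277 / 40160120000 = -8994.89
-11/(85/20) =-44/17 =-2.59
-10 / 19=-0.53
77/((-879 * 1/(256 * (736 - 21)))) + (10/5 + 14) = -14080016/879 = -16018.22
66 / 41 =1.61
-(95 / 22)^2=-9025 / 484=-18.65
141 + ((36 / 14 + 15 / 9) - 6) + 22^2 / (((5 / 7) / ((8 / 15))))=262828 / 525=500.62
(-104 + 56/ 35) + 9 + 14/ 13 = -6001/ 65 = -92.32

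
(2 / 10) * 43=43 / 5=8.60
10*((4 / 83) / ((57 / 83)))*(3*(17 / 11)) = 680 / 209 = 3.25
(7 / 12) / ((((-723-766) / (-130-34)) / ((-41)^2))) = 482447 / 4467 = 108.00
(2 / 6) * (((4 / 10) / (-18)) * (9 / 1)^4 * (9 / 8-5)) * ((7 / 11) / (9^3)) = 217 / 1320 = 0.16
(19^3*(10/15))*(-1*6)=-27436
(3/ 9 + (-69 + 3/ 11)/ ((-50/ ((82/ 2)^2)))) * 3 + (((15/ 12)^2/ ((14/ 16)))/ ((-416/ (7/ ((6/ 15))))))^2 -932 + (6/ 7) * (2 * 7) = 4578454130859/ 761446400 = 6012.84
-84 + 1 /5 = -419 /5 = -83.80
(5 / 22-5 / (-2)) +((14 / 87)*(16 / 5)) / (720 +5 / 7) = 65854498 / 24140325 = 2.73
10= 10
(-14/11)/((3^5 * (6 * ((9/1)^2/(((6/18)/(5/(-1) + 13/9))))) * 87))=0.00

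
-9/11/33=-3/121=-0.02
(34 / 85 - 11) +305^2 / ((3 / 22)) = 10232591 / 15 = 682172.73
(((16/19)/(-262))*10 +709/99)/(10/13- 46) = -0.16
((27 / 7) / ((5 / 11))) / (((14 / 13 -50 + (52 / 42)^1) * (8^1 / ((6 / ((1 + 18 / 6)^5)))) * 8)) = -0.00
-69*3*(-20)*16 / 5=13248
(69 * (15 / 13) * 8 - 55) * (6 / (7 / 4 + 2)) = 12104 / 13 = 931.08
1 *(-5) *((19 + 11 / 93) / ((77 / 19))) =-24130 / 1023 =-23.59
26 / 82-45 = -1832 / 41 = -44.68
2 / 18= 1 / 9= 0.11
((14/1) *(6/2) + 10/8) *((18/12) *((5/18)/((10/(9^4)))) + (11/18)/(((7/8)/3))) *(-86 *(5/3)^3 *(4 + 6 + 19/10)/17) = -8606737025/2592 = -3320500.40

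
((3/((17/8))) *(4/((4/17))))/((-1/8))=-192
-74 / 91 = -0.81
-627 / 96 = -6.53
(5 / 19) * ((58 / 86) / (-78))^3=-121945 / 716873911416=-0.00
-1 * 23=-23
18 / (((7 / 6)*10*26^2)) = 0.00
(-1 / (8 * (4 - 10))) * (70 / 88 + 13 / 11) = 29 / 704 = 0.04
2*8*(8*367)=46976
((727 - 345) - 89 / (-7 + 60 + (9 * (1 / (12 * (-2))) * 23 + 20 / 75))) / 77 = 2035694 / 412489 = 4.94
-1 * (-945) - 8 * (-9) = 1017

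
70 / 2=35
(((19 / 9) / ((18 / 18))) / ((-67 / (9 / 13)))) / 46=-19 / 40066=-0.00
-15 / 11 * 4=-60 / 11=-5.45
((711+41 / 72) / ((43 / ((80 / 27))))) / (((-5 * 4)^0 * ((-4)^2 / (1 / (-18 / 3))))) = -256165 / 501552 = -0.51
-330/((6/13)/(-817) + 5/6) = -21029580/53069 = -396.27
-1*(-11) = 11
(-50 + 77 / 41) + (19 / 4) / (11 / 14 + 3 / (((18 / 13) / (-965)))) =-346404131 / 7198124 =-48.12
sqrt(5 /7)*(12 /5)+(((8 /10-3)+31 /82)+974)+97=1071.21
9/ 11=0.82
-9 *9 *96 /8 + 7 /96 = -93305 /96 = -971.93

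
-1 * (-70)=70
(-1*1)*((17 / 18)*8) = -68 / 9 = -7.56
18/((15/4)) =24/5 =4.80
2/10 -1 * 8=-39/5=-7.80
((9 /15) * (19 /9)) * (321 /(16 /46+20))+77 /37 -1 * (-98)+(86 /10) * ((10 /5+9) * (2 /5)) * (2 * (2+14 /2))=346832363 /432900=801.18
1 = 1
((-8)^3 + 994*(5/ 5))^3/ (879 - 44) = 111980168/ 835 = 134107.99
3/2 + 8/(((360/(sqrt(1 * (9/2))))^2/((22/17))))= 45911/30600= 1.50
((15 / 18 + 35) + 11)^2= 78961 / 36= 2193.36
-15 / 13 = -1.15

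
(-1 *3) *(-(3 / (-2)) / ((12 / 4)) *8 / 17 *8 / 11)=-96 / 187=-0.51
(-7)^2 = 49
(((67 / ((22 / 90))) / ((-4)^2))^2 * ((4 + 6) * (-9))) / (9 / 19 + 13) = -7772142375 / 3964928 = -1960.22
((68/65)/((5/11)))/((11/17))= 1156/325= 3.56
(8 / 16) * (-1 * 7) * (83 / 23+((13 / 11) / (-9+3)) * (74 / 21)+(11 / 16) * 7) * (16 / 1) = -1970599 / 4554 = -432.72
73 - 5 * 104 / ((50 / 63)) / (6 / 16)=-8371 / 5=-1674.20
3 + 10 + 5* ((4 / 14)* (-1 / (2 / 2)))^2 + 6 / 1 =951 / 49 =19.41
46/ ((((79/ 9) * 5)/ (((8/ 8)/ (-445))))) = -414/ 175775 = -0.00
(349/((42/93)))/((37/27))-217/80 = 11628317/20720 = 561.21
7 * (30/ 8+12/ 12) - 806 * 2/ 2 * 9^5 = -190373843/ 4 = -47593460.75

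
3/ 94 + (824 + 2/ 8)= 154965/ 188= 824.28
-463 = -463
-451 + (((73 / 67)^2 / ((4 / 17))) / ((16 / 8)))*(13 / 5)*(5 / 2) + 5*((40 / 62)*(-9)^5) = -425081199965 / 2226544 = -190915.25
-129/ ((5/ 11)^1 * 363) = -43/ 55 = -0.78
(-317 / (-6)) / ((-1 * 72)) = -317 / 432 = -0.73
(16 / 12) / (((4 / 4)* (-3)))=-4 / 9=-0.44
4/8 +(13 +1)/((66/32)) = 481/66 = 7.29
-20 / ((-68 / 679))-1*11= 3208 / 17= 188.71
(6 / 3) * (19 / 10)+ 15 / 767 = 3.82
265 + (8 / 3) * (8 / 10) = 4007 / 15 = 267.13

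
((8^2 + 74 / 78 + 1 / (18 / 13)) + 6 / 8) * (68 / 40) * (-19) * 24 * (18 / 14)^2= -54218457 / 637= -85115.32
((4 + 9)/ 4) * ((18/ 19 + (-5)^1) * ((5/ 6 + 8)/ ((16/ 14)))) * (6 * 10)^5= -1504052550000/ 19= -79160660526.32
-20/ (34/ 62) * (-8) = 4960/ 17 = 291.76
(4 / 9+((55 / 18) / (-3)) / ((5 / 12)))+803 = 801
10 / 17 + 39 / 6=241 / 34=7.09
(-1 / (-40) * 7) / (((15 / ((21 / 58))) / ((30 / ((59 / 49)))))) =7203 / 68440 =0.11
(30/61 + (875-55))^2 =2505002500/3721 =673206.80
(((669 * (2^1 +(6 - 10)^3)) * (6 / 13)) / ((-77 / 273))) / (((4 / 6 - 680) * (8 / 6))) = -1679859 / 22418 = -74.93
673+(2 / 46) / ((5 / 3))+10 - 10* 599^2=-412542602 / 115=-3587326.97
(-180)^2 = 32400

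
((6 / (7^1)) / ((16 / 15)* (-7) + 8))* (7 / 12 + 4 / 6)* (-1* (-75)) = 16875 / 112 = 150.67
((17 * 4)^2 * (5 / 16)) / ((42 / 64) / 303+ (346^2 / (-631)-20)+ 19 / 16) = -2946921440 / 425283757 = -6.93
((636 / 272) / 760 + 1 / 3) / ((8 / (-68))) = -52157 / 18240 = -2.86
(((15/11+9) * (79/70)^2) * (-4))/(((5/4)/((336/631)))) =-136603008/6073375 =-22.49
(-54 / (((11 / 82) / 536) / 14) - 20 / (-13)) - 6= -431960894 / 143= -3020705.55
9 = 9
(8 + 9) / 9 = 17 / 9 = 1.89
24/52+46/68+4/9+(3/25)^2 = 3970177/2486250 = 1.60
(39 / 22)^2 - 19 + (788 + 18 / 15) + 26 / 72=8425633 / 10890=773.70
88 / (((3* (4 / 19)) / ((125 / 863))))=52250 / 2589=20.18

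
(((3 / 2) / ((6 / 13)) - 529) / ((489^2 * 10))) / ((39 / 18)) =-701 / 6907940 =-0.00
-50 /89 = -0.56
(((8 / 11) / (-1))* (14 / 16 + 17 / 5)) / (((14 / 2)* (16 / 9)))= -1539 / 6160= -0.25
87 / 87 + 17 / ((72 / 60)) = 91 / 6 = 15.17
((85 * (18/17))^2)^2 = 65610000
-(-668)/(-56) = -11.93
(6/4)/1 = 3/2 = 1.50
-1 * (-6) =6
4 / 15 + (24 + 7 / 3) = 133 / 5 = 26.60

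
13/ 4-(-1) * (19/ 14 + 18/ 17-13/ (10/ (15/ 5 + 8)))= -20549/ 2380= -8.63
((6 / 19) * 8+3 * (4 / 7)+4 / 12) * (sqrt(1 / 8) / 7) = 1825 * sqrt(2) / 11172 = 0.23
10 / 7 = 1.43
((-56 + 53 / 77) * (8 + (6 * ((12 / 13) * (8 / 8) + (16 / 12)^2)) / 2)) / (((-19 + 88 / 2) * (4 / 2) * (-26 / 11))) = 668663 / 88725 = 7.54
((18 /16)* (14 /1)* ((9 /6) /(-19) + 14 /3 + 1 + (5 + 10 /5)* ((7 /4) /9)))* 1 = 33271 /304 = 109.44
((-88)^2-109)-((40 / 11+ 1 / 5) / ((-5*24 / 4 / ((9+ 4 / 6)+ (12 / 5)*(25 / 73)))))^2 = 996696232686611 / 130573822500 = 7633.20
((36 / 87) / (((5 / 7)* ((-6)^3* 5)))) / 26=-7 / 339300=-0.00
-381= -381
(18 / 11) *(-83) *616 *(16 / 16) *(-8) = 669312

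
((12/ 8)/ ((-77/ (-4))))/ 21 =0.00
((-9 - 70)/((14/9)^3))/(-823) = 57591/2258312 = 0.03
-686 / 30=-343 / 15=-22.87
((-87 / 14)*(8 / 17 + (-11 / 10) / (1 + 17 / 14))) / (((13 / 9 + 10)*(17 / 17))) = 54027 / 3799670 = 0.01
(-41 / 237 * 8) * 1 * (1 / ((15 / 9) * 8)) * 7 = -287 / 395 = -0.73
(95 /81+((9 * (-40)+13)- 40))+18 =-29794 /81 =-367.83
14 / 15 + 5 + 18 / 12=223 / 30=7.43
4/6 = 2/3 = 0.67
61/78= 0.78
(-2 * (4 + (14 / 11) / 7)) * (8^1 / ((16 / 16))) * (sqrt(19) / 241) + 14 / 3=14 / 3 - 736 * sqrt(19) / 2651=3.46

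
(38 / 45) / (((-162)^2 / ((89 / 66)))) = 1691 / 38972340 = 0.00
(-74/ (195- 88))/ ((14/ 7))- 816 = -87349/ 107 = -816.35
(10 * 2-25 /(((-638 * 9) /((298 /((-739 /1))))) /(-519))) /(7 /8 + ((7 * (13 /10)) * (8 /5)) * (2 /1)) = 2957777000 /4242630777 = 0.70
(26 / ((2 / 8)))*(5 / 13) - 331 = -291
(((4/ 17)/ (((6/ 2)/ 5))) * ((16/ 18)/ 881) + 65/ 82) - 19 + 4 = -471088415/ 33159078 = -14.21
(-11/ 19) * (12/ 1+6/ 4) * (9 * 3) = -8019/ 38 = -211.03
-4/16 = -0.25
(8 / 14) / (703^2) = 4 / 3459463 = 0.00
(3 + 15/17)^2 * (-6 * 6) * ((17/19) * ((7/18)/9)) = -6776/323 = -20.98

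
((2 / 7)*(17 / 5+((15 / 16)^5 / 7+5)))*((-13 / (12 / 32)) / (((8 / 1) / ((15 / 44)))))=-4057016847 / 1130364928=-3.59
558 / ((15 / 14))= 520.80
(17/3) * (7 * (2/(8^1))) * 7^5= 2000033/12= 166669.42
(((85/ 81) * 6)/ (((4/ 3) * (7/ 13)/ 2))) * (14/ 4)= 1105/ 18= 61.39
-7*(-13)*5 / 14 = 65 / 2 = 32.50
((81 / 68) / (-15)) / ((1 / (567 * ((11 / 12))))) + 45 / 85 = -40.74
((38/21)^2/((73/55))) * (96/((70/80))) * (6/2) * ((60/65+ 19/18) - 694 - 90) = -1860262919680/2929563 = -634996.73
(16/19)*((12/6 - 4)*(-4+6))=-64/19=-3.37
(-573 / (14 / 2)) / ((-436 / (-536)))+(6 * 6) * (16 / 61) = -4244214 / 46543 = -91.19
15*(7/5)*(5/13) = 105/13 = 8.08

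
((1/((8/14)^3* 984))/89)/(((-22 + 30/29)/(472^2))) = -34625507/53246208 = -0.65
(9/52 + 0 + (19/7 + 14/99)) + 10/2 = 289325/36036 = 8.03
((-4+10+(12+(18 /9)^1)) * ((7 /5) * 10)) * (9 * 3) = 7560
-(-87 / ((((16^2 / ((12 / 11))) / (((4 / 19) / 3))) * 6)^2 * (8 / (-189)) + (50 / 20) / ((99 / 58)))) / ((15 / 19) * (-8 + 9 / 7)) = 2672901 / 2775008263235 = 0.00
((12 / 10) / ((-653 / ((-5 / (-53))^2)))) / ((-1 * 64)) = 15 / 58696864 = 0.00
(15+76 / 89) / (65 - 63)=1411 / 178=7.93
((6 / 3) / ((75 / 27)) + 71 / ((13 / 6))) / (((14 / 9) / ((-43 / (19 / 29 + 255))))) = -3.62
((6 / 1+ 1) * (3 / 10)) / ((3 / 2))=1.40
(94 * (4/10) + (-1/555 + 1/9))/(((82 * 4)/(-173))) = -5430989/273060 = -19.89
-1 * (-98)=98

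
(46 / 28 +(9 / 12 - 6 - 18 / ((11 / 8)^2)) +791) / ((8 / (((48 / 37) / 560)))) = 7906293 / 35099680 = 0.23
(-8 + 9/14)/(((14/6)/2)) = -309/49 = -6.31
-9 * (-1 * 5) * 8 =360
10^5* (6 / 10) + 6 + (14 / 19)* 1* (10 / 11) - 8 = 12539722 / 209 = 59998.67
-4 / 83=-0.05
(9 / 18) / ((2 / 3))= 3 / 4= 0.75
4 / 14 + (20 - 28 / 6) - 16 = -8 / 21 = -0.38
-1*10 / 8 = -5 / 4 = -1.25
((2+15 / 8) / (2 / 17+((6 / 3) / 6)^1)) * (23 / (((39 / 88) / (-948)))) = -422735.08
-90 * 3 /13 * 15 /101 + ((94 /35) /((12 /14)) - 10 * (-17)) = 170.05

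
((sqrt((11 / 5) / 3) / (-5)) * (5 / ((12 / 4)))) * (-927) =103 * sqrt(165) / 5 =264.61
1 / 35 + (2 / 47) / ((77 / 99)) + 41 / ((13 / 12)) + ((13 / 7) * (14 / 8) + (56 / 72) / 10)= 31762279 / 769860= 41.26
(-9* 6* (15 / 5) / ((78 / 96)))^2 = 6718464 / 169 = 39754.22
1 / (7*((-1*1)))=-1 / 7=-0.14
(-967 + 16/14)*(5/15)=-321.95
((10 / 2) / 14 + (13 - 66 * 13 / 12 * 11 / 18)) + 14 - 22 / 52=-54907 / 3276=-16.76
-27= -27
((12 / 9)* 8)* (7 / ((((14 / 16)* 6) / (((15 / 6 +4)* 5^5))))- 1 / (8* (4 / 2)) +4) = 2600378 / 9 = 288930.89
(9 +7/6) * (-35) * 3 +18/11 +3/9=-70325/66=-1065.53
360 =360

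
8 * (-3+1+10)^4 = 32768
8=8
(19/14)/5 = 19/70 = 0.27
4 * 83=332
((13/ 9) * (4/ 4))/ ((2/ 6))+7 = 34/ 3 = 11.33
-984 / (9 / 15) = -1640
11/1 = 11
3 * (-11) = -33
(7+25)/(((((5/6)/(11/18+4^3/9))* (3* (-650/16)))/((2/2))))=-35584/14625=-2.43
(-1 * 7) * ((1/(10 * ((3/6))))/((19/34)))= -238/95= -2.51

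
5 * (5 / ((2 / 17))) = 425 / 2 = 212.50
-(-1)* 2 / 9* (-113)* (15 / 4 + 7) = -4859 / 18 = -269.94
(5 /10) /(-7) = -1 /14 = -0.07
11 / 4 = 2.75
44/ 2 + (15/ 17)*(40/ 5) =494/ 17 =29.06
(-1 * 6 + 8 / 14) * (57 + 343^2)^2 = -526478692568 / 7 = -75211241795.43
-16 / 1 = -16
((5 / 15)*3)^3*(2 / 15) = 2 / 15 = 0.13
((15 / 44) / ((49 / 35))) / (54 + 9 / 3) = 0.00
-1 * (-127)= 127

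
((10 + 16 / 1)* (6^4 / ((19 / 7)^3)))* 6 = 69346368 / 6859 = 10110.27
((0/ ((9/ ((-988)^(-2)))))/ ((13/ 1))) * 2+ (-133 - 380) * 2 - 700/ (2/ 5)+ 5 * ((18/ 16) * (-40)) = -3001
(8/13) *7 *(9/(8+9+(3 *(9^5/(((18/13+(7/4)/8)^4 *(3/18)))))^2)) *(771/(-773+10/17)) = -28753982081664390176899077672/19218318833982656191448618966053612967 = -0.00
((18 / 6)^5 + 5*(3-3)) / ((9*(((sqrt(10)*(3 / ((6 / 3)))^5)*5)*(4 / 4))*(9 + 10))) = 16*sqrt(10) / 4275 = 0.01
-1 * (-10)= 10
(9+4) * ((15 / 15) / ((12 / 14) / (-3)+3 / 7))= 91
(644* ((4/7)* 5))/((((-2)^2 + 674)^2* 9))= 460/1034289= 0.00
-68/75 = -0.91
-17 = -17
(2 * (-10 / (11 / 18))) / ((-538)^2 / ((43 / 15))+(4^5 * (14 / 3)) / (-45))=-522450 / 1610146043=-0.00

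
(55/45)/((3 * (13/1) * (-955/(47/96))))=-517/32179680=-0.00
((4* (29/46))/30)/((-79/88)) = -2552/27255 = -0.09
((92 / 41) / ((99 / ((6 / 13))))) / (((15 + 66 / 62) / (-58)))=-165416 / 4379661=-0.04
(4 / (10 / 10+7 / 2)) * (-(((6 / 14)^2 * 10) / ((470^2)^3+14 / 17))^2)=-520200 / 20155998005746308081593936836551117649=-0.00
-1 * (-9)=9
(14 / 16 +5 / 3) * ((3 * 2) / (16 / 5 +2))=305 / 104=2.93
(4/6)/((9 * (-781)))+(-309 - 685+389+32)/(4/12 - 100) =36247955/6305013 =5.75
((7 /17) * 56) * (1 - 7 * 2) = -5096 /17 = -299.76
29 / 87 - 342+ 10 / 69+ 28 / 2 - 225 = -12708 / 23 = -552.52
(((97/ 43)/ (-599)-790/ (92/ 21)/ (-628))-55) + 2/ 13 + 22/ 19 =-9815008124163/ 183784849352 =-53.40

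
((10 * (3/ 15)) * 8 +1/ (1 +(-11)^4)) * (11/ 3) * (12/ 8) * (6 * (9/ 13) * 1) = 5352237/ 14642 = 365.54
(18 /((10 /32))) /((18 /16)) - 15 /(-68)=17483 /340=51.42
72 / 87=24 / 29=0.83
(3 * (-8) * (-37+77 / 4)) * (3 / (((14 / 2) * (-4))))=-639 / 14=-45.64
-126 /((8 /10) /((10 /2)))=-1575 /2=-787.50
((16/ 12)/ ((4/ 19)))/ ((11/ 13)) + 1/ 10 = 2503/ 330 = 7.58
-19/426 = -0.04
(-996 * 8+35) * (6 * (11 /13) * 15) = -604128.46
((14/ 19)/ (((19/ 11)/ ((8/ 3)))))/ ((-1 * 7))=-176/ 1083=-0.16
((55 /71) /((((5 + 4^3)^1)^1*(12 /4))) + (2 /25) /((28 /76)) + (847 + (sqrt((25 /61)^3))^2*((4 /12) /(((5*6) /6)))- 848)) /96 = -452159913959 /56043787917600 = -0.01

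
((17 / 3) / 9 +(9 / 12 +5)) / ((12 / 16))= 689 / 81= 8.51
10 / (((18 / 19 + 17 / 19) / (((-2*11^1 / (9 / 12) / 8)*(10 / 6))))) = -2090 / 63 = -33.17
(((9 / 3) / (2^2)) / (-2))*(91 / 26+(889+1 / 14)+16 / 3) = -2357 / 7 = -336.71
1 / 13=0.08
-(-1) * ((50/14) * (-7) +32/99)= -2443/99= -24.68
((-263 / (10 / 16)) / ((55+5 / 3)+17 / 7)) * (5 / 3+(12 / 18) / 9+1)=-19.52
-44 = -44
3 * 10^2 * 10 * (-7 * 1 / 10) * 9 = -18900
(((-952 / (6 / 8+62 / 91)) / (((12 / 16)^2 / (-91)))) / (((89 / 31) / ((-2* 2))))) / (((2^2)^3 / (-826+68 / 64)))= 1932378.63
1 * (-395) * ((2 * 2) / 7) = -1580 / 7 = -225.71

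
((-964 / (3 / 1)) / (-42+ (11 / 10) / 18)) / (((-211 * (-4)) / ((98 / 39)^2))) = 46291280 / 807569373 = 0.06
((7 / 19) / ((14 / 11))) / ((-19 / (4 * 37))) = -814 / 361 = -2.25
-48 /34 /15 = -8 /85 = -0.09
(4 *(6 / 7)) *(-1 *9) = -216 / 7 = -30.86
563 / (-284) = -563 / 284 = -1.98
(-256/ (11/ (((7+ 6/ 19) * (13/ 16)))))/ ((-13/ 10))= 22240/ 209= 106.41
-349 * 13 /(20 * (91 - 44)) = -4537 /940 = -4.83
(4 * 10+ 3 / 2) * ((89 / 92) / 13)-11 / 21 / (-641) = 99462719 / 32198712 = 3.09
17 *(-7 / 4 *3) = -357 / 4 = -89.25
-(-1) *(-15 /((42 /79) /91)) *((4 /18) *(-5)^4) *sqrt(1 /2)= -3209375 *sqrt(2) /18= -252152.31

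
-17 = -17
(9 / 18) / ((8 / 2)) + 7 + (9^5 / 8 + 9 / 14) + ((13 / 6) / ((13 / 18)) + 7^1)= 207169 / 28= 7398.89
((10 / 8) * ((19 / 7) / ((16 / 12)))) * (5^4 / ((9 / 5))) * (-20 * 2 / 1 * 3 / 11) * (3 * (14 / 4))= -101207.39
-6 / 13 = -0.46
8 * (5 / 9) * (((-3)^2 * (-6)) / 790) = -24 / 79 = -0.30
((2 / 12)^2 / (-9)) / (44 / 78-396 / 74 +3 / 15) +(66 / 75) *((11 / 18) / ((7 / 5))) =48141019 / 125106660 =0.38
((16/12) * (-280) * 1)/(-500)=56/75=0.75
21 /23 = 0.91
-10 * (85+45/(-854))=-362725/427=-849.47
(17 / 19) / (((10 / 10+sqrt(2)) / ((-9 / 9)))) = 17 / 19-17 * sqrt(2) / 19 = -0.37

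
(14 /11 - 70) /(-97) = 0.71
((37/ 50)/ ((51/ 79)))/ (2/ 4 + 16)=2923/ 42075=0.07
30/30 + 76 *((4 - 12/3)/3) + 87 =88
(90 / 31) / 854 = 45 / 13237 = 0.00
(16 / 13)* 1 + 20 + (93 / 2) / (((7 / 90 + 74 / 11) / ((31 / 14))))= 44583873 / 1226134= 36.36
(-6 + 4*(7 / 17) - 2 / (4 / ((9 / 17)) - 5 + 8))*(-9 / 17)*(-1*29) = -1914696 / 27455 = -69.74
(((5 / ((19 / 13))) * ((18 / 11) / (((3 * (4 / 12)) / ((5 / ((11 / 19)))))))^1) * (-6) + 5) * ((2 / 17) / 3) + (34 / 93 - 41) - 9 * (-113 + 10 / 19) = 1163654122 / 1211573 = 960.45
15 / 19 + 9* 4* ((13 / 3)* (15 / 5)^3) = 80043 / 19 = 4212.79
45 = 45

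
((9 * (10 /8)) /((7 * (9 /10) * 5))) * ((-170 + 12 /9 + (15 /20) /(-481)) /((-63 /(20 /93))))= 3476975 /16909074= 0.21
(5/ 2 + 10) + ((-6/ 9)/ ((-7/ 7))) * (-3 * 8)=-3.50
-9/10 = -0.90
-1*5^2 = -25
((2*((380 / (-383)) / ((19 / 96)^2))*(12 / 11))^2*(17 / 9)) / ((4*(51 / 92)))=2601.61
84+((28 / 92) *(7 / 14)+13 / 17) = 66405 / 782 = 84.92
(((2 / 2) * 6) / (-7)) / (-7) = 6 / 49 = 0.12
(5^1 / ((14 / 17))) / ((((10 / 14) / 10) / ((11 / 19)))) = 935 / 19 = 49.21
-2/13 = -0.15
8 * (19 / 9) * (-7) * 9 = -1064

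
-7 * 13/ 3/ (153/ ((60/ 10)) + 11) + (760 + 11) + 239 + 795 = 395113/ 219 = 1804.17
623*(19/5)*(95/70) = 3212.90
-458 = -458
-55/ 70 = -0.79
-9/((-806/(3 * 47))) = 1269/806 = 1.57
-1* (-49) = 49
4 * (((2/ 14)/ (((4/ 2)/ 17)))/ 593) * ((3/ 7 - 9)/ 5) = -408/ 29057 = -0.01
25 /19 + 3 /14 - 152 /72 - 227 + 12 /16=-226.83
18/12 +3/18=5/3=1.67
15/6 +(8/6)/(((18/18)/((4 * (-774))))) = -8251/2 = -4125.50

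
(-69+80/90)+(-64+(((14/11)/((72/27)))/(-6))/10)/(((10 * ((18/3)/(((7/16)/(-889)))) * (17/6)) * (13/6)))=-68.11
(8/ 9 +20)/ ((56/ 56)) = 188/ 9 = 20.89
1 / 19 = 0.05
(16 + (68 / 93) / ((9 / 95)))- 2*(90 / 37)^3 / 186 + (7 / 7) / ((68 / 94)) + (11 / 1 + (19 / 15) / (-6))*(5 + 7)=1112913635591 / 7207415370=154.41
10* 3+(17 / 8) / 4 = 977 / 32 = 30.53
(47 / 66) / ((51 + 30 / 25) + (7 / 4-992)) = -470 / 619113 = -0.00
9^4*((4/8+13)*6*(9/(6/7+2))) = 33480783/20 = 1674039.15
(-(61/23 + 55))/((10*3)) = -1.92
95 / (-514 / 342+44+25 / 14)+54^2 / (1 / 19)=5873771682 / 106013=55406.15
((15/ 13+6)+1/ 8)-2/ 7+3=7275/ 728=9.99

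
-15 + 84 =69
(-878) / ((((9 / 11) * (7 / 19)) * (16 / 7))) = -1274.32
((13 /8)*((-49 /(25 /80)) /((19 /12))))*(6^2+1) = -5954.27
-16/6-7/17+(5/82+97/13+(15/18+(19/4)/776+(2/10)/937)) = 2088675652217/395301709920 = 5.28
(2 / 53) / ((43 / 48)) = 96 / 2279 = 0.04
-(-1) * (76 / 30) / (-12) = -19 / 90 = -0.21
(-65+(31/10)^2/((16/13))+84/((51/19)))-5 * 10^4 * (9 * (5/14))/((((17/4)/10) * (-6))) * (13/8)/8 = 2432569067/190400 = 12776.10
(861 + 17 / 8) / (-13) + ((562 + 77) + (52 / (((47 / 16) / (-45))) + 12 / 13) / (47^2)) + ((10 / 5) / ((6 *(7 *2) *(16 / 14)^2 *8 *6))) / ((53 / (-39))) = 251504773631791 / 439505184768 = 572.25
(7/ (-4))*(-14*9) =441/ 2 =220.50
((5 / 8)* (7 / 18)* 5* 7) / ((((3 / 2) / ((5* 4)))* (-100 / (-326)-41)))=-998375 / 358182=-2.79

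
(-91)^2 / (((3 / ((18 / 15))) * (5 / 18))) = 298116 / 25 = 11924.64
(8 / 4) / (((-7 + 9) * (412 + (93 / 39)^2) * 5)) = 169 / 352945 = 0.00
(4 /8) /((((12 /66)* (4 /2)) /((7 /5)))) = 77 /40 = 1.92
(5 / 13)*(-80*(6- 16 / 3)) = -800 / 39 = -20.51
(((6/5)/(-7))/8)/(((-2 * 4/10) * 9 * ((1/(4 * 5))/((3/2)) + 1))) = 5/1736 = 0.00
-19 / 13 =-1.46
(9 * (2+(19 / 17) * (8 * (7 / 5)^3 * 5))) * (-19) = -9060606 / 425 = -21319.07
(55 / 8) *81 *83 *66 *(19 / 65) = 46368531 / 52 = 891702.52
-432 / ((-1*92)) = 108 / 23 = 4.70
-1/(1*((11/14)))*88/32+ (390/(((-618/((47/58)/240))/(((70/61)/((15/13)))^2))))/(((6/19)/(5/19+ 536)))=-101969139671/14404556592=-7.08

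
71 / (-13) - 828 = -10835 / 13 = -833.46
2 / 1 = 2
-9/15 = -3/5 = -0.60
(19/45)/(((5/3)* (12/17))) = 323/900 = 0.36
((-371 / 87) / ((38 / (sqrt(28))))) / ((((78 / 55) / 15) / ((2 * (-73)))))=7447825 * sqrt(7) / 21489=916.99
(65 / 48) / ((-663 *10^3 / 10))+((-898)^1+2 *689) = 23500799 / 48960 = 480.00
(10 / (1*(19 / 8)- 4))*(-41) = 252.31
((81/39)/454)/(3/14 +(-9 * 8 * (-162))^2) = 63/1873574699399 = 0.00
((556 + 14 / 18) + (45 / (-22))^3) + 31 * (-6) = 34712251 / 95832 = 362.22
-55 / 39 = -1.41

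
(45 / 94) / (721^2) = 45 / 48865054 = 0.00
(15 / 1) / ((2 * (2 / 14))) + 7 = 59.50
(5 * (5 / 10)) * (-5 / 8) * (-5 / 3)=125 / 48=2.60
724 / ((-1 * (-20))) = 181 / 5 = 36.20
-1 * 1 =-1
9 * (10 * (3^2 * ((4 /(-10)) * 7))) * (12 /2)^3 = -489888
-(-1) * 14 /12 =7 /6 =1.17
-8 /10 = -4 /5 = -0.80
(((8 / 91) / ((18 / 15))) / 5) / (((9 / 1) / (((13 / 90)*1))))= 2 / 8505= 0.00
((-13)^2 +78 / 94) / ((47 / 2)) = 15964 / 2209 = 7.23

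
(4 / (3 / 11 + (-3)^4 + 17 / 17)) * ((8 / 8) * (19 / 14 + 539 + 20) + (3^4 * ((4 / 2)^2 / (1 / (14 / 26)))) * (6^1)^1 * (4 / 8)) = 4339302 / 82355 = 52.69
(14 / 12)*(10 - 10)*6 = 0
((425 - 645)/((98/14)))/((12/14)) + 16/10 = -526/15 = -35.07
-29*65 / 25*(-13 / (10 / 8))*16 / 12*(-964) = -75593024 / 75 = -1007906.99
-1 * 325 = -325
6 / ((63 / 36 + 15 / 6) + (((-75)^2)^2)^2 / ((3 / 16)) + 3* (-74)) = 24 / 21357421874999129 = 0.00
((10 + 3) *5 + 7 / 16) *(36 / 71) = 9423 / 284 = 33.18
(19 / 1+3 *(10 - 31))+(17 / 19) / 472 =-394575 / 8968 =-44.00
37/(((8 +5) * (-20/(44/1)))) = -407/65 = -6.26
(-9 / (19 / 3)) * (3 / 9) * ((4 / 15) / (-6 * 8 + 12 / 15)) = 3 / 1121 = 0.00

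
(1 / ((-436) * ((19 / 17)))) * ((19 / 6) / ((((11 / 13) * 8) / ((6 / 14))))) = -221 / 537152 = -0.00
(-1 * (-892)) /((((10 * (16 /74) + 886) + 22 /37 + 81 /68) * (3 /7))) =15709904 /6717327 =2.34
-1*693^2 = -480249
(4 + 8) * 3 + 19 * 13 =283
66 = 66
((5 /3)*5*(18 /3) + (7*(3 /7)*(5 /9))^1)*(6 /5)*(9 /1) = 558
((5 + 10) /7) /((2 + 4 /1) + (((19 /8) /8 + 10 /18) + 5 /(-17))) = 146880 /449533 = 0.33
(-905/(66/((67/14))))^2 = 3676603225/853776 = 4306.29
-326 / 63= -5.17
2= 2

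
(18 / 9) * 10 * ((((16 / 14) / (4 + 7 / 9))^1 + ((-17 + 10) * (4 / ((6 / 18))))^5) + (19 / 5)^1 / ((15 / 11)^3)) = -84970211361812044 / 1015875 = -83642388445.24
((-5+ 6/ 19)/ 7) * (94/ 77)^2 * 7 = -786404/ 112651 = -6.98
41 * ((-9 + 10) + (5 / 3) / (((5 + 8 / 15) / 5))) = 8528 / 83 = 102.75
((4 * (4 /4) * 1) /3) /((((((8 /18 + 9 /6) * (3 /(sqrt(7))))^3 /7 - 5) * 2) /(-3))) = 2160 * sqrt(7) /42281 + 93312 /211405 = 0.58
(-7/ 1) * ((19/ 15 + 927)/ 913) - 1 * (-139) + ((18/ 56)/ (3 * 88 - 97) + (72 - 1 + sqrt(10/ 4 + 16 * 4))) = sqrt(266)/ 2 + 12992305087/ 64037820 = 211.04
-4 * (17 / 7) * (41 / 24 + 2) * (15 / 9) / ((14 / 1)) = -7565 / 1764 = -4.29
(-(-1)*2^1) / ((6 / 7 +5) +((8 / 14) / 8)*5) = 28 / 87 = 0.32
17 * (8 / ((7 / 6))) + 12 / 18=2462 / 21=117.24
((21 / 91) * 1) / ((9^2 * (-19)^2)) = 1 / 126711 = 0.00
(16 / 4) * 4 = 16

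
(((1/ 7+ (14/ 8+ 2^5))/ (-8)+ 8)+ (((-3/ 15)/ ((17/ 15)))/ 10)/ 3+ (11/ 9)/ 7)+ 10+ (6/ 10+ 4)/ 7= 14.59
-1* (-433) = 433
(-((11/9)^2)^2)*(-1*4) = 58564/6561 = 8.93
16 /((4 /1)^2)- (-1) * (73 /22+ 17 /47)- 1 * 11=-6535 /1034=-6.32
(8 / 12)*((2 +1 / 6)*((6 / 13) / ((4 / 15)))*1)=5 / 2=2.50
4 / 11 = 0.36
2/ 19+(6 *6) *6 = 4106/ 19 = 216.11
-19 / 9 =-2.11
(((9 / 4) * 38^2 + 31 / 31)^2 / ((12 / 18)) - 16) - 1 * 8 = 15843726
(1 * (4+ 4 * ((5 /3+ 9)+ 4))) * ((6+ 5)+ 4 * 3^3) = 22372 /3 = 7457.33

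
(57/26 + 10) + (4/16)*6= 178/13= 13.69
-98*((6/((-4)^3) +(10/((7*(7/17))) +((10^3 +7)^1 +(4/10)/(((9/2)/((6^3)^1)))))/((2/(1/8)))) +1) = -511643/80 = -6395.54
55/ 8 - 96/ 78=587/ 104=5.64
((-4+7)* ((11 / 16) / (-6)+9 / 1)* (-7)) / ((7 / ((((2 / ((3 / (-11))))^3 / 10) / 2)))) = 1135343 / 2160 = 525.62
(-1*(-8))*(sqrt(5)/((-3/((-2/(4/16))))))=64*sqrt(5)/3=47.70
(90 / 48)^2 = 225 / 64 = 3.52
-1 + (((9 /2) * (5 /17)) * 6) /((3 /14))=613 /17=36.06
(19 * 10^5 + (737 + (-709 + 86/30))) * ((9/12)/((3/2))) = 28500463/30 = 950015.43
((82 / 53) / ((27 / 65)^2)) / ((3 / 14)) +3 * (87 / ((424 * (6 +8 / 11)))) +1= 2946275789 / 68619312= 42.94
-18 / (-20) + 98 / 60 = 38 / 15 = 2.53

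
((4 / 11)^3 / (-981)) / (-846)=32 / 552315753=0.00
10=10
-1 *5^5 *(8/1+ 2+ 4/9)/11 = -293750/99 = -2967.17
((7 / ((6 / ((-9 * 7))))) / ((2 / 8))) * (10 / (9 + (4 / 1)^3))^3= -0.76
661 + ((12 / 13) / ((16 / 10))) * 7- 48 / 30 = 86247 / 130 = 663.44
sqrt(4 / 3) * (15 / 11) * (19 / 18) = 95 * sqrt(3) / 99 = 1.66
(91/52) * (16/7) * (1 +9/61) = 4.59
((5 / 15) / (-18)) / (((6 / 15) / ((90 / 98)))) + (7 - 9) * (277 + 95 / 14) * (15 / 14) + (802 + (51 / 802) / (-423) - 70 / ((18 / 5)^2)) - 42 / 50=200478148859 / 1068624900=187.60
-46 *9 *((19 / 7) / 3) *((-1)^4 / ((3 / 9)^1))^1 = -1123.71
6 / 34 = 3 / 17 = 0.18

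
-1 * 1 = -1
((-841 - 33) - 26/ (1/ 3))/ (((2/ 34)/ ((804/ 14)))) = -929424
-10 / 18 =-5 / 9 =-0.56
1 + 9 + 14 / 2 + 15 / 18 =107 / 6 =17.83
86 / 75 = 1.15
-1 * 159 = -159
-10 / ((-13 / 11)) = 110 / 13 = 8.46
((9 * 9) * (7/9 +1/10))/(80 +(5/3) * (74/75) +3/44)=140778/161791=0.87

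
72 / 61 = 1.18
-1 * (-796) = 796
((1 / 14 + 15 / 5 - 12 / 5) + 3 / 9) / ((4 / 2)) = 211 / 420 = 0.50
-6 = -6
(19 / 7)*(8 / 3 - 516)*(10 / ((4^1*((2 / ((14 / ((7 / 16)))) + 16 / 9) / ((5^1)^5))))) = -313500000 / 53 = -5915094.34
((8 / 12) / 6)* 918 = 102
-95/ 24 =-3.96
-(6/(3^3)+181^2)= -294851/9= -32761.22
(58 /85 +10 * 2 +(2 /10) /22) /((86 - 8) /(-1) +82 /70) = -270851 /1005686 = -0.27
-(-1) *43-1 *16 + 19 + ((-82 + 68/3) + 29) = 47/3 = 15.67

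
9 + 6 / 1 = 15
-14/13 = -1.08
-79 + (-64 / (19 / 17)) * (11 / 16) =-2249 / 19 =-118.37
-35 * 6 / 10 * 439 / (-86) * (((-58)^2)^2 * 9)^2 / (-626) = -23907424394757387456 / 13459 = -1776315060164751.28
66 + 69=135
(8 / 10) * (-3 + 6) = 12 / 5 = 2.40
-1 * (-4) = 4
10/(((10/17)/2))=34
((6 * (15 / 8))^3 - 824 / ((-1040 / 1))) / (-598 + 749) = 5926421 / 628160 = 9.43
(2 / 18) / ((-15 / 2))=-2 / 135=-0.01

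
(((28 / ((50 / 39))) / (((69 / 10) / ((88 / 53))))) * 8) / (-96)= -8008 / 18285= -0.44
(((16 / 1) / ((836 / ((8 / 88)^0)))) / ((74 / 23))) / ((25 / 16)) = 736 / 193325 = 0.00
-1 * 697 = -697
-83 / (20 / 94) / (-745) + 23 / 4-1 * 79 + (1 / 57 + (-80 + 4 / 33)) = -475173107 / 3114100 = -152.59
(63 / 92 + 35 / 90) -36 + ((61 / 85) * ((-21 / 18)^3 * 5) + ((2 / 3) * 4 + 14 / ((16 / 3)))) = -1492027 / 42228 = -35.33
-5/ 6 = -0.83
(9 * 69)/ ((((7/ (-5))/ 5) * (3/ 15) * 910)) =-15525/ 1274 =-12.19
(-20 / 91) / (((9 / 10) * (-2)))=100 / 819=0.12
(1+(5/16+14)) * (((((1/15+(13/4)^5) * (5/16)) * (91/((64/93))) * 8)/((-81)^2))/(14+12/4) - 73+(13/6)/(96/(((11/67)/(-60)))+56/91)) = -23079207952408638415/20955298988556288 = -1101.35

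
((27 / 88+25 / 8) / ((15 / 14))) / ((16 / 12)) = 2.40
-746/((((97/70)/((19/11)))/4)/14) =-55562080/1067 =-52073.18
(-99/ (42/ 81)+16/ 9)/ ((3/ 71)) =-1692143/ 378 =-4476.57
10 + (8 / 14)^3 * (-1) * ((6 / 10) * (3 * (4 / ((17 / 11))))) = 266206 / 29155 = 9.13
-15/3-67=-72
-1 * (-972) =972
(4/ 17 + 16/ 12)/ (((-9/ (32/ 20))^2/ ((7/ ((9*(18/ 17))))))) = 3584/ 98415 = 0.04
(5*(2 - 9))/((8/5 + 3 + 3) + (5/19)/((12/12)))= -3325/747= -4.45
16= 16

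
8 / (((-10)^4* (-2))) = -1 / 2500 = -0.00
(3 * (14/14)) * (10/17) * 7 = 210/17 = 12.35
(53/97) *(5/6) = 265/582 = 0.46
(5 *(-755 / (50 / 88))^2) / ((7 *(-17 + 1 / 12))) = -74554.94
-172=-172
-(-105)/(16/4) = 105/4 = 26.25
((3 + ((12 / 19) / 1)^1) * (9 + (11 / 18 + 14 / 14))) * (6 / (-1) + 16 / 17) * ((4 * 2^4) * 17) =-12089536 / 57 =-212097.12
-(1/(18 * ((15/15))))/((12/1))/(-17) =1/3672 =0.00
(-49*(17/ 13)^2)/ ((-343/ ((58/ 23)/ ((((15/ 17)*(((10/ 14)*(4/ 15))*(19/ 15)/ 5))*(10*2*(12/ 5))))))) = 712385/ 2363296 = 0.30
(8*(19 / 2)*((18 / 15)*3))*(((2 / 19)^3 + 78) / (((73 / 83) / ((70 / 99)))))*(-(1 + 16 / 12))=-34814170720 / 869649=-40032.44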